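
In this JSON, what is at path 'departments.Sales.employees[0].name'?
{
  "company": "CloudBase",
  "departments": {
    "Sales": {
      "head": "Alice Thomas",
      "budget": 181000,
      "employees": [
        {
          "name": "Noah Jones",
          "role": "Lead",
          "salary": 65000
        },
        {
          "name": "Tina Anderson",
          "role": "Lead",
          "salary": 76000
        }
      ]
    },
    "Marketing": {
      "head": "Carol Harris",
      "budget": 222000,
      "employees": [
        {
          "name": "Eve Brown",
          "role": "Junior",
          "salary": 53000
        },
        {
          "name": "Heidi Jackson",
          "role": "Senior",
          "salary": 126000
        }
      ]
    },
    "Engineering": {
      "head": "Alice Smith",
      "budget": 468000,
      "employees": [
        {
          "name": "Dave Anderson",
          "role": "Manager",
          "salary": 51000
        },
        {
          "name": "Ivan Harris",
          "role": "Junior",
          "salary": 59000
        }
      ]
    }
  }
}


Path: departments.Sales.employees[0].name

Navigate:
  -> departments
  -> Sales
  -> employees[0].name = 'Noah Jones'

Noah Jones


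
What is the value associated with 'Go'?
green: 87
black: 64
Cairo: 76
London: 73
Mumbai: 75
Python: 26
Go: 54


Looking up key 'Go'
Value: 54

54


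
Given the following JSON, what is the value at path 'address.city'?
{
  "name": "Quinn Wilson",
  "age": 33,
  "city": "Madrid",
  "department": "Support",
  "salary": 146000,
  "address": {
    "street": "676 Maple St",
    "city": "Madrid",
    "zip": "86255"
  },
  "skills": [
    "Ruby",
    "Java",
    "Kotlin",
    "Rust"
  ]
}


Query: address.city
Path: address -> city
Value: Madrid

Madrid


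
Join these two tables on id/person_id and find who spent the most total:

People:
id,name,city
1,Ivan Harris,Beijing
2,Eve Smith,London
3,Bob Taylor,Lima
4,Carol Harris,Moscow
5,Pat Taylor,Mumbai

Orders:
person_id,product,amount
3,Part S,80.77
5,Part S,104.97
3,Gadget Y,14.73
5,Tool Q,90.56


Join on: people.id = orders.person_id

Joined rows:
  Bob Taylor (Lima) bought Part S for $80.77
  Pat Taylor (Mumbai) bought Part S for $104.97
  Bob Taylor (Lima) bought Gadget Y for $14.73
  Pat Taylor (Mumbai) bought Tool Q for $90.56

Total per person:
  Pat Taylor: $195.53
  Bob Taylor: $95.50

Top spender: Pat Taylor ($195.53)

Pat Taylor ($195.53)


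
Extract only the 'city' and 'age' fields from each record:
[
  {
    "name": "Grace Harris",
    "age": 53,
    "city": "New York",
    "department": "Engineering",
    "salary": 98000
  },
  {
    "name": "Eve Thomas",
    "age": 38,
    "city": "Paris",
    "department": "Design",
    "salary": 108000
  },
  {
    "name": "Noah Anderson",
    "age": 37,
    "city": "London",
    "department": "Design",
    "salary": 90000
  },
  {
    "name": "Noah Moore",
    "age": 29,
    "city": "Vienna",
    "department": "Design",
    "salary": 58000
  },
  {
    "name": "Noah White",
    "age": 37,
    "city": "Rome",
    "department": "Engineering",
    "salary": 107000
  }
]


Original: 5 records with fields: name, age, city, department, salary
Keep: ['city', 'age']
Drop: ['name', 'department', 'salary']
Result: 5 records, 2 fields each

[
  {
    "city": "New York",
    "age": 53
  },
  {
    "city": "Paris",
    "age": 38
  },
  {
    "city": "London",
    "age": 37
  },
  {
    "city": "Vienna",
    "age": 29
  },
  {
    "city": "Rome",
    "age": 37
  }
]


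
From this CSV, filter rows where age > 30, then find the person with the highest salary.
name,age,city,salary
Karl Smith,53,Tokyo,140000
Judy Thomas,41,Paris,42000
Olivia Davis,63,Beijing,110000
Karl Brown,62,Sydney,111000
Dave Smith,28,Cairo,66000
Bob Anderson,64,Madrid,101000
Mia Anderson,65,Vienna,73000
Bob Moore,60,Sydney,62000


Filter: age > 30
Sort by: salary (descending)

Filtered records (7):
  Karl Smith, age 53, salary $140000
  Karl Brown, age 62, salary $111000
  Olivia Davis, age 63, salary $110000
  Bob Anderson, age 64, salary $101000
  Mia Anderson, age 65, salary $73000
  Bob Moore, age 60, salary $62000
  Judy Thomas, age 41, salary $42000

Highest salary: Karl Smith ($140000)

Karl Smith


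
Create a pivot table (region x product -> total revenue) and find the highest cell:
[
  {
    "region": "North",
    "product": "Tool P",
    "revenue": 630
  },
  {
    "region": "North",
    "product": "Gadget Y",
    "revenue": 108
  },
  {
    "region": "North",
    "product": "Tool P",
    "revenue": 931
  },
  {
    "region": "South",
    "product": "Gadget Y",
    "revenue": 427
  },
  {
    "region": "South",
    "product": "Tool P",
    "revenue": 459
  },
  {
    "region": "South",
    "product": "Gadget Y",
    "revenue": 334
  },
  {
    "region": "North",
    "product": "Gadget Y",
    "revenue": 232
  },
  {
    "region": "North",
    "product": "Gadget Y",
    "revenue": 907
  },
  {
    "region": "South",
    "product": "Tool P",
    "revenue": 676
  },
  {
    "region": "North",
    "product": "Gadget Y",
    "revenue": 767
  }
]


Pivot: region (rows) x product (columns) -> total revenue

     Gadget Y      Tool P      
North         2014          1561  
South          761          1135  

Highest: North / Gadget Y = $2014

North / Gadget Y = $2014


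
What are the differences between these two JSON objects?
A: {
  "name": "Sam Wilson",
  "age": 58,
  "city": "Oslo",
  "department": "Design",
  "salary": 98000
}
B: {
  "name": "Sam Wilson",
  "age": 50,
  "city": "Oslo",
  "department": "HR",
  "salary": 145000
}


Comparing each field (in key order):
  name: same
  age: DIFFERENT
  city: same
  department: DIFFERENT
  salary: DIFFERENT
Differences:
  age: 58 -> 50
  department: Design -> HR
  salary: 98000 -> 145000

3 field(s) changed

3 changes: age, department, salary


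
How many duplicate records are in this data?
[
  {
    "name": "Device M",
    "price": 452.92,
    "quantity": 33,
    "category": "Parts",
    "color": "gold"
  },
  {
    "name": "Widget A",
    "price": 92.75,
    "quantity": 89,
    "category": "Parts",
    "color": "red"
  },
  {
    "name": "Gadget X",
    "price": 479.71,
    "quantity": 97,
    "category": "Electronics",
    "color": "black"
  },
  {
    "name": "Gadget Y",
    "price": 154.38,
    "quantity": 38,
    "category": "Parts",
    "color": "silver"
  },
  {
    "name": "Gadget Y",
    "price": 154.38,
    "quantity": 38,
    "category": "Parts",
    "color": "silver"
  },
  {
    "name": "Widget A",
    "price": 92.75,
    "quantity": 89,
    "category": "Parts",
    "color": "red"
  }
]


Checking 6 records for duplicates:

  Row 1: Device M ($452.92, qty 33)
  Row 2: Widget A ($92.75, qty 89)
  Row 3: Gadget X ($479.71, qty 97)
  Row 4: Gadget Y ($154.38, qty 38)
  Row 5: Gadget Y ($154.38, qty 38) <-- DUPLICATE
  Row 6: Widget A ($92.75, qty 89) <-- DUPLICATE

Duplicates found: 2
Unique records: 4

2 duplicates, 4 unique


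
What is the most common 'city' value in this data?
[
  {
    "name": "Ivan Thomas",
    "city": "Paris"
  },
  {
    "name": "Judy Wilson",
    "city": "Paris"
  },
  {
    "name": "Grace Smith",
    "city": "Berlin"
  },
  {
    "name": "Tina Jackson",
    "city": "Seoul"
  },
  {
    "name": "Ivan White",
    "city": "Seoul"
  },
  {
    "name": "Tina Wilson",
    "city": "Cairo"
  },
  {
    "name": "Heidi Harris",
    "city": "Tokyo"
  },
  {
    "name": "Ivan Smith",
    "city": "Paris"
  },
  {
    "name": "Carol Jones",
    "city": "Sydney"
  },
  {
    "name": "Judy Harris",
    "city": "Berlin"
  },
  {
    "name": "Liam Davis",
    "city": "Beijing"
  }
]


Counting 'city' values across 11 records:

  Paris: 3 ###
  Berlin: 2 ##
  Seoul: 2 ##
  Cairo: 1 #
  Tokyo: 1 #
  Sydney: 1 #
  Beijing: 1 #

Most common: Paris (3 times)

Paris (3 times)


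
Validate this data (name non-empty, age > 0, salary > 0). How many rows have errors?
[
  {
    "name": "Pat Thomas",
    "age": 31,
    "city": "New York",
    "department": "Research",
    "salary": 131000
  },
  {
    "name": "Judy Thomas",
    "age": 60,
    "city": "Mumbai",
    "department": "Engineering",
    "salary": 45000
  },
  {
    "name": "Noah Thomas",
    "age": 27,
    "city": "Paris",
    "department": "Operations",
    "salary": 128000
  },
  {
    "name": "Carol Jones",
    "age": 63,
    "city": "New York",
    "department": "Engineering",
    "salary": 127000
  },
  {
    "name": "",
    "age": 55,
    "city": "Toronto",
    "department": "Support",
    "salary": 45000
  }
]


Validating 5 records:
Rules: name non-empty, age > 0, salary > 0

  Row 1 (Pat Thomas): OK
  Row 2 (Judy Thomas): OK
  Row 3 (Noah Thomas): OK
  Row 4 (Carol Jones): OK
  Row 5 (???): empty name

Total errors: 1

1 errors


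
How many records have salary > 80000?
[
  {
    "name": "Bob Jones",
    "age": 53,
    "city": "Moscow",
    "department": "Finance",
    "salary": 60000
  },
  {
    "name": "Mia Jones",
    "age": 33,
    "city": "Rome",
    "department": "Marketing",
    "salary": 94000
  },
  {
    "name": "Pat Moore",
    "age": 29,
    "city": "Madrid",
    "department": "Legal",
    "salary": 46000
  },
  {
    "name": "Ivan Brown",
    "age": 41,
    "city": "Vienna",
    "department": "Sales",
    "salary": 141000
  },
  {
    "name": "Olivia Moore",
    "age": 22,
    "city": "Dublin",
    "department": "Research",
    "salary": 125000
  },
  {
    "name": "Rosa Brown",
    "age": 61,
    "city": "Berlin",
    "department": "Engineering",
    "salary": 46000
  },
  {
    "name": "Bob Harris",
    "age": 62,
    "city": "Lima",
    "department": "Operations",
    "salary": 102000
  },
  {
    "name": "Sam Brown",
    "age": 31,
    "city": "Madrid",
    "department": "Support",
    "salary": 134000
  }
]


Data: 8 records
Condition: salary > 80000

Checking each record:
  Bob Jones: 60000
  Mia Jones: 94000 MATCH
  Pat Moore: 46000
  Ivan Brown: 141000 MATCH
  Olivia Moore: 125000 MATCH
  Rosa Brown: 46000
  Bob Harris: 102000 MATCH
  Sam Brown: 134000 MATCH

Count: 5

5


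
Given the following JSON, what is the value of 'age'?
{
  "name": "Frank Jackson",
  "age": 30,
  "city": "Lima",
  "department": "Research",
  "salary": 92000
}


Looking up field 'age'
Value: 30

30


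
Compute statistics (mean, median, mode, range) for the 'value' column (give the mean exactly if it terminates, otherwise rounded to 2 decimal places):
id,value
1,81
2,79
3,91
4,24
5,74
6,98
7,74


Data: [81, 79, 91, 24, 74, 98, 74]
Count: 7
Sum: 521
Mean: 521/7 ≈ 74.43 (rounded to 2 decimal places)
Sorted: [24, 74, 74, 79, 81, 91, 98]
Median: 79.0
Mode: 74 (2 times)
Range: 98 - 24 = 74
Min: 24, Max: 98

mean≈74.43, median=79.0, mode=74, range=74


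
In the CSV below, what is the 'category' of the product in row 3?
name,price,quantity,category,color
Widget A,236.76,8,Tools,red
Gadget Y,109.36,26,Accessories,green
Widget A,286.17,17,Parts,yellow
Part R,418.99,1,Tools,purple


Query: Row 3 ('Widget A'), column 'category'
Value: Parts

Parts


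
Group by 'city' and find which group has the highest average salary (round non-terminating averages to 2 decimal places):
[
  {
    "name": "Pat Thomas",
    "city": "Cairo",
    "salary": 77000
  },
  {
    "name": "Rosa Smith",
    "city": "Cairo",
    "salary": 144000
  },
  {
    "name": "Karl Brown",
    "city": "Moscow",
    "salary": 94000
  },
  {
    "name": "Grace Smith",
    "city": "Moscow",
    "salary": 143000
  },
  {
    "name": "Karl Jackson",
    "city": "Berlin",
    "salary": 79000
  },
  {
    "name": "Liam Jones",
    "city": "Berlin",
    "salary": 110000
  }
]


Group by: city

Groups:
  Berlin: 2 people, avg salary = 189000/2 = $94500
  Cairo: 2 people, avg salary = 221000/2 = $110500
  Moscow: 2 people, avg salary = 237000/2 = $118500

Highest average salary: Moscow ($118500)

Moscow ($118500)


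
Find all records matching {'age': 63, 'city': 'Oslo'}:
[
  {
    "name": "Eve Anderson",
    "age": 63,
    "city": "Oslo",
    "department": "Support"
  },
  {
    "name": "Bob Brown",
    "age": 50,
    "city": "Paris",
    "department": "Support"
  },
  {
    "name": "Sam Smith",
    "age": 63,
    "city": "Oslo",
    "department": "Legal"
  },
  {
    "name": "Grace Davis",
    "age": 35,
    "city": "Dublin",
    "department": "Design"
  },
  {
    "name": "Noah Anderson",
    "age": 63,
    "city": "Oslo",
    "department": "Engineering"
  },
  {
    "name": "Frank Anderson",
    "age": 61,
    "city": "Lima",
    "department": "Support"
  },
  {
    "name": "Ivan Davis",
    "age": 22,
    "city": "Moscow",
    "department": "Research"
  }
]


Search criteria: {'age': 63, 'city': 'Oslo'}

Checking 7 records:
  Eve Anderson: {age: 63, city: Oslo} <-- MATCH
  Bob Brown: {age: 50, city: Paris}
  Sam Smith: {age: 63, city: Oslo} <-- MATCH
  Grace Davis: {age: 35, city: Dublin}
  Noah Anderson: {age: 63, city: Oslo} <-- MATCH
  Frank Anderson: {age: 61, city: Lima}
  Ivan Davis: {age: 22, city: Moscow}

Matches: ["Eve Anderson", "Sam Smith", "Noah Anderson"]

["Eve Anderson", "Sam Smith", "Noah Anderson"]


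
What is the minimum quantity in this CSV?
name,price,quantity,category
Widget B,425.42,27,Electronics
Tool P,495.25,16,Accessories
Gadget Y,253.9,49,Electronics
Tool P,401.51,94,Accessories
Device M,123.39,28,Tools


Computing minimum quantity:
Values: [27, 16, 49, 94, 28]
Min = 16

16


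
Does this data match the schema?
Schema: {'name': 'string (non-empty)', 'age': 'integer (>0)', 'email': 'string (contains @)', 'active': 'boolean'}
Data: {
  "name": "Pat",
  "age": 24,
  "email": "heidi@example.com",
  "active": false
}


Validating each field against schema:
  name: OK (non-empty string)
  age: OK (positive integer)
  email: OK (string with @)
  active: OK (boolean)

Result: VALID

VALID


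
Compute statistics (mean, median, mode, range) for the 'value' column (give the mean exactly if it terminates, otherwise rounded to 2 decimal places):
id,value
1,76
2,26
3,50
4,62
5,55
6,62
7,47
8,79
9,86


Data: [76, 26, 50, 62, 55, 62, 47, 79, 86]
Count: 9
Sum: 543
Mean: 543/9 ≈ 60.33 (rounded to 2 decimal places)
Sorted: [26, 47, 50, 55, 62, 62, 76, 79, 86]
Median: 62.0
Mode: 62 (2 times)
Range: 86 - 26 = 60
Min: 26, Max: 86

mean≈60.33, median=62.0, mode=62, range=60


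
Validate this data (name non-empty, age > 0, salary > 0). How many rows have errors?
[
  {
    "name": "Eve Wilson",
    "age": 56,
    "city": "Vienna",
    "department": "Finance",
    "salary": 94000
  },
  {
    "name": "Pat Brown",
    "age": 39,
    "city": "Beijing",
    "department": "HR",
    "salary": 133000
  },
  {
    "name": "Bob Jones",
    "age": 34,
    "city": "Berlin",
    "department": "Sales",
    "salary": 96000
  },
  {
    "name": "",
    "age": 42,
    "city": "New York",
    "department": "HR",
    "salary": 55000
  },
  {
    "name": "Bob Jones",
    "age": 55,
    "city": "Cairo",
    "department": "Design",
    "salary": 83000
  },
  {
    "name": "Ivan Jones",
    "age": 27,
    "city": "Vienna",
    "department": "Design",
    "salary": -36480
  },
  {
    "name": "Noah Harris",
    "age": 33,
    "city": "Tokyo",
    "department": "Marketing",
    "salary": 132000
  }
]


Validating 7 records:
Rules: name non-empty, age > 0, salary > 0

  Row 1 (Eve Wilson): OK
  Row 2 (Pat Brown): OK
  Row 3 (Bob Jones): OK
  Row 4 (???): empty name
  Row 5 (Bob Jones): OK
  Row 6 (Ivan Jones): negative salary: -36480
  Row 7 (Noah Harris): OK

Total errors: 2

2 errors


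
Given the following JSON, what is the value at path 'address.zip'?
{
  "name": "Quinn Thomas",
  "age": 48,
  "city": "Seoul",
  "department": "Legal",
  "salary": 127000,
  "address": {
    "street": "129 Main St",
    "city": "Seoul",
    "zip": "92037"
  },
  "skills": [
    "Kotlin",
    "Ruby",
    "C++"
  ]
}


Query: address.zip
Path: address -> zip
Value: 92037

92037


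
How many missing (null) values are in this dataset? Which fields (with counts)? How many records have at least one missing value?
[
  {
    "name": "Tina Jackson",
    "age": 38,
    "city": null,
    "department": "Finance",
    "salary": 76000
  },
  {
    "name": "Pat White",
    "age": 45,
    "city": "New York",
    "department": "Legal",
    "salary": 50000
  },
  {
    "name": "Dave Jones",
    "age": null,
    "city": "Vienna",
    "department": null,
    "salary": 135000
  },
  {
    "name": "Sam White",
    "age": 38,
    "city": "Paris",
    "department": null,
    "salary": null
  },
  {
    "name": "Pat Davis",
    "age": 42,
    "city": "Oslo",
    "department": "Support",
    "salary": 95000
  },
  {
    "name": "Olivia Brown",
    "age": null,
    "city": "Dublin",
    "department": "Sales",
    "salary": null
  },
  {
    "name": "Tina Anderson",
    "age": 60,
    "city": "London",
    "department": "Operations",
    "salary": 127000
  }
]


Checking for missing (null) values in 7 records:

  Tina Jackson: city
  Pat White: complete
  Dave Jones: age, department
  Sam White: department, salary
  Pat Davis: complete
  Olivia Brown: age, salary
  Tina Anderson: complete

Per field:
  name: 0 missing
  age: 2 missing
  city: 1 missing
  department: 2 missing
  salary: 2 missing

Total missing values: 7
Records with any missing: 4

7 missing values (age: 2, city: 1, department: 2, salary: 2); 4 incomplete records


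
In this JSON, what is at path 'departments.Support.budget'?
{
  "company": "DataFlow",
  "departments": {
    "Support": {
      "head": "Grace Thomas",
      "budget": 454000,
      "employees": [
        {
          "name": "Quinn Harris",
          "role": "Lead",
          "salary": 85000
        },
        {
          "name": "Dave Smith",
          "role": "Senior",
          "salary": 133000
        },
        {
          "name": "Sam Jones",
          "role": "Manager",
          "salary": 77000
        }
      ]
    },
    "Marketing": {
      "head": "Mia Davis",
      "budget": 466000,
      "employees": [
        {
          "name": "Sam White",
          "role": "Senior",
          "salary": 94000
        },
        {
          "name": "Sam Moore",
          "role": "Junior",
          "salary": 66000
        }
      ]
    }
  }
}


Path: departments.Support.budget

Navigate:
  -> departments
  -> Support
  -> budget = 454000

454000


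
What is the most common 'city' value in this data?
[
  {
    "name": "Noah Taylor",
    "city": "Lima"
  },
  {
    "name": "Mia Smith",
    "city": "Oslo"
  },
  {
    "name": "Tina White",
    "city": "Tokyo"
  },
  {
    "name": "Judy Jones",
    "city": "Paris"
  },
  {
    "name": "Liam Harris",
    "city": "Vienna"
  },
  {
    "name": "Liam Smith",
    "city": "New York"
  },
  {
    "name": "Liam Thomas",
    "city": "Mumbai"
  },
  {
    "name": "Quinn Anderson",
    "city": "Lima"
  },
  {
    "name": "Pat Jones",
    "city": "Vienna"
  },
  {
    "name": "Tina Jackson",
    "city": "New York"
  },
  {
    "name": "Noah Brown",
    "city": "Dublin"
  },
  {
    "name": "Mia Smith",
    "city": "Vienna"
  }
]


Counting 'city' values across 12 records:

  Vienna: 3 ###
  Lima: 2 ##
  New York: 2 ##
  Oslo: 1 #
  Tokyo: 1 #
  Paris: 1 #
  Mumbai: 1 #
  Dublin: 1 #

Most common: Vienna (3 times)

Vienna (3 times)


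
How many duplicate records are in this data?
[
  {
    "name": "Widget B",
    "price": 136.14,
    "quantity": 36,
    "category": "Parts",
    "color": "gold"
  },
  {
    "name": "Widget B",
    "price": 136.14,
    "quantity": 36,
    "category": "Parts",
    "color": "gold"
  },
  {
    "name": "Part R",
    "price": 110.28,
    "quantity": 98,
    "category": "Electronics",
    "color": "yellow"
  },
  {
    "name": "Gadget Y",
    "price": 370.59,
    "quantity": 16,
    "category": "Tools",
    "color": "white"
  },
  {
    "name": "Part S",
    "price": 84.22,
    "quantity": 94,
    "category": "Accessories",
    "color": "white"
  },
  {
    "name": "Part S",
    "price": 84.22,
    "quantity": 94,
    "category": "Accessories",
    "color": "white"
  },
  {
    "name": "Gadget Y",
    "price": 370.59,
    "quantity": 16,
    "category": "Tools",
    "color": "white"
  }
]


Checking 7 records for duplicates:

  Row 1: Widget B ($136.14, qty 36)
  Row 2: Widget B ($136.14, qty 36) <-- DUPLICATE
  Row 3: Part R ($110.28, qty 98)
  Row 4: Gadget Y ($370.59, qty 16)
  Row 5: Part S ($84.22, qty 94)
  Row 6: Part S ($84.22, qty 94) <-- DUPLICATE
  Row 7: Gadget Y ($370.59, qty 16) <-- DUPLICATE

Duplicates found: 3
Unique records: 4

3 duplicates, 4 unique


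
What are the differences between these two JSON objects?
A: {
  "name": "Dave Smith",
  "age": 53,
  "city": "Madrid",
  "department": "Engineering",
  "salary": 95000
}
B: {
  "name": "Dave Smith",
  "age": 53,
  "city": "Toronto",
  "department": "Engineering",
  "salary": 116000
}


Comparing each field (in key order):
  name: same
  age: same
  city: DIFFERENT
  department: same
  salary: DIFFERENT
Differences:
  city: Madrid -> Toronto
  salary: 95000 -> 116000

2 field(s) changed

2 changes: city, salary


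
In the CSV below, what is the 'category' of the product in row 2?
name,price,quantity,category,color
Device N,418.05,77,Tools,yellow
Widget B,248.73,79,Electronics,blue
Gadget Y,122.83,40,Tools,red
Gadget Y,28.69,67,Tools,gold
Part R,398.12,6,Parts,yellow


Query: Row 2 ('Widget B'), column 'category'
Value: Electronics

Electronics


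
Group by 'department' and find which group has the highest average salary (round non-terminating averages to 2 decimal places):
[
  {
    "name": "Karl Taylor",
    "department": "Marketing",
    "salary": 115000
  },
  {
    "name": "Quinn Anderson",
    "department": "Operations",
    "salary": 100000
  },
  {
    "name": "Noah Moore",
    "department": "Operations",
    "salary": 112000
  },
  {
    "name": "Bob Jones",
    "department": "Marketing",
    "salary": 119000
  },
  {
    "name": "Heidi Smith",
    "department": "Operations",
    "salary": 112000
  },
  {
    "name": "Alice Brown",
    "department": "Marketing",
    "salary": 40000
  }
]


Group by: department

Groups:
  Marketing: 3 people, avg salary = 274000/3 ≈ $91333.33
  Operations: 3 people, avg salary = 324000/3 = $108000

Highest average salary: Operations ($108000)

Operations ($108000)


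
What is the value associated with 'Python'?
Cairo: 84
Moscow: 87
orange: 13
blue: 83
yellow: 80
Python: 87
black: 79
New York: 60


Looking up key 'Python'
Value: 87

87


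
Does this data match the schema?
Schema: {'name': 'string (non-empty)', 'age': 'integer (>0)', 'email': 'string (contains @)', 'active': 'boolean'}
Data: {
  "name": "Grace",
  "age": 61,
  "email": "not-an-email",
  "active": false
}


Validating each field against schema:
  name: OK (non-empty string)
  age: OK (positive integer)
  email: FAIL ("not-an-email" does not contain @)
  active: OK (boolean)

Result: INVALID (1 error: email)

INVALID (1 error: email)


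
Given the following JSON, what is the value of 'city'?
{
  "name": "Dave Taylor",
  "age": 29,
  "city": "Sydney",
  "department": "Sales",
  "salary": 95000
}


Looking up field 'city'
Value: Sydney

Sydney


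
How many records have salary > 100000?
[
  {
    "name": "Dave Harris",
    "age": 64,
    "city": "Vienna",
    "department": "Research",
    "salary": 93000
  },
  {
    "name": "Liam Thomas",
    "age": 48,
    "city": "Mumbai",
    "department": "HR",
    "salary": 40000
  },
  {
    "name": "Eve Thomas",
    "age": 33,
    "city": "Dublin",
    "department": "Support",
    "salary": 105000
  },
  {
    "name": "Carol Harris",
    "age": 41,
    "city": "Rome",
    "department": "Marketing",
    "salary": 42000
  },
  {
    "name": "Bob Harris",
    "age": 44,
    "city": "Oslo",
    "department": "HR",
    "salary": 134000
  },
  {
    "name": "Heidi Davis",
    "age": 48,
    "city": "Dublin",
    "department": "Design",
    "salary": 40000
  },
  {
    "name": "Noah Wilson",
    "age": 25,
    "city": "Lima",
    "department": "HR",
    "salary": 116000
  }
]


Data: 7 records
Condition: salary > 100000

Checking each record:
  Dave Harris: 93000
  Liam Thomas: 40000
  Eve Thomas: 105000 MATCH
  Carol Harris: 42000
  Bob Harris: 134000 MATCH
  Heidi Davis: 40000
  Noah Wilson: 116000 MATCH

Count: 3

3


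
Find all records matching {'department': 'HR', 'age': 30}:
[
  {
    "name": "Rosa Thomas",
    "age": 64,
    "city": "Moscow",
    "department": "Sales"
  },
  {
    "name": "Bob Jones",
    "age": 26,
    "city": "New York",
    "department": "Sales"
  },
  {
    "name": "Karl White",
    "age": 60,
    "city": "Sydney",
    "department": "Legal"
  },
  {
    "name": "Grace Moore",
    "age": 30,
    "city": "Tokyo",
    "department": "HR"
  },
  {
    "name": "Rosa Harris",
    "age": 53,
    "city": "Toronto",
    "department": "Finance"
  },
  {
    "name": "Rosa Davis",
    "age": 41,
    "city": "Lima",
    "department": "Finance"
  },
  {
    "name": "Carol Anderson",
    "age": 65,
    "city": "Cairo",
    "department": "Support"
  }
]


Search criteria: {'department': 'HR', 'age': 30}

Checking 7 records:
  Rosa Thomas: {department: Sales, age: 64}
  Bob Jones: {department: Sales, age: 26}
  Karl White: {department: Legal, age: 60}
  Grace Moore: {department: HR, age: 30} <-- MATCH
  Rosa Harris: {department: Finance, age: 53}
  Rosa Davis: {department: Finance, age: 41}
  Carol Anderson: {department: Support, age: 65}

Matches: ["Grace Moore"]

["Grace Moore"]


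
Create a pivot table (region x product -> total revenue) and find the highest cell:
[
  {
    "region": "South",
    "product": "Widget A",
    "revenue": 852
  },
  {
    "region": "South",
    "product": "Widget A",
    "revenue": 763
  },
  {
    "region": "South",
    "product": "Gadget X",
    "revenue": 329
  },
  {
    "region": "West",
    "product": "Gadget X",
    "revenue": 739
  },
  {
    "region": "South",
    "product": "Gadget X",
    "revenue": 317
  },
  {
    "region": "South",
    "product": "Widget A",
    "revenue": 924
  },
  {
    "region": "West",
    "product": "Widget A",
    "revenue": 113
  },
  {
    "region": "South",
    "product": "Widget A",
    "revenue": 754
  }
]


Pivot: region (rows) x product (columns) -> total revenue

     Gadget X      Widget A    
South          646          3293  
West           739           113  

Highest: South / Widget A = $3293

South / Widget A = $3293


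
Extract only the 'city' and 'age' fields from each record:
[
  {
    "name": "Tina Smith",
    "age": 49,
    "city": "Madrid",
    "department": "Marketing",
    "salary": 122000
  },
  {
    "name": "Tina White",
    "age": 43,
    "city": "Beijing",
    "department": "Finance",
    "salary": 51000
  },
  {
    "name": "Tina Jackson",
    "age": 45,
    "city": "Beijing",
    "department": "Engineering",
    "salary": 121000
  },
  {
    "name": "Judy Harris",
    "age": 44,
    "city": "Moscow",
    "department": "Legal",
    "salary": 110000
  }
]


Original: 4 records with fields: name, age, city, department, salary
Keep: ['city', 'age']
Drop: ['name', 'department', 'salary']
Result: 4 records, 2 fields each

[
  {
    "city": "Madrid",
    "age": 49
  },
  {
    "city": "Beijing",
    "age": 43
  },
  {
    "city": "Beijing",
    "age": 45
  },
  {
    "city": "Moscow",
    "age": 44
  }
]


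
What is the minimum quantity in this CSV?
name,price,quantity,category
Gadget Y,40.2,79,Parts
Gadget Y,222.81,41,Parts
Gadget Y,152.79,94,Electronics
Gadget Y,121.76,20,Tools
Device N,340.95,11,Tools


Computing minimum quantity:
Values: [79, 41, 94, 20, 11]
Min = 11

11


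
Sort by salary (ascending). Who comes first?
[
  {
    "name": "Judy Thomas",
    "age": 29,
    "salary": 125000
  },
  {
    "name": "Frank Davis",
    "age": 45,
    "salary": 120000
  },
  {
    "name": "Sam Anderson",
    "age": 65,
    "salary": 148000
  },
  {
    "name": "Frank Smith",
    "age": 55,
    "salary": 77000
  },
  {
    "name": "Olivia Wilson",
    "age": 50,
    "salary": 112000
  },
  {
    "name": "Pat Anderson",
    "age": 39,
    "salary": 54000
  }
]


Sort by: salary (ascending)

Sorted order:
  1. Pat Anderson (salary = 54000)
  2. Frank Smith (salary = 77000)
  3. Olivia Wilson (salary = 112000)
  4. Frank Davis (salary = 120000)
  5. Judy Thomas (salary = 125000)
  6. Sam Anderson (salary = 148000)

First: Pat Anderson

Pat Anderson


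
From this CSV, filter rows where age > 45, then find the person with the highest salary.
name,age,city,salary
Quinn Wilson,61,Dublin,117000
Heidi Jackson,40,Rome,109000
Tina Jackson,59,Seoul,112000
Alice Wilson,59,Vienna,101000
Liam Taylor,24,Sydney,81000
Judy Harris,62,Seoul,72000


Filter: age > 45
Sort by: salary (descending)

Filtered records (4):
  Quinn Wilson, age 61, salary $117000
  Tina Jackson, age 59, salary $112000
  Alice Wilson, age 59, salary $101000
  Judy Harris, age 62, salary $72000

Highest salary: Quinn Wilson ($117000)

Quinn Wilson


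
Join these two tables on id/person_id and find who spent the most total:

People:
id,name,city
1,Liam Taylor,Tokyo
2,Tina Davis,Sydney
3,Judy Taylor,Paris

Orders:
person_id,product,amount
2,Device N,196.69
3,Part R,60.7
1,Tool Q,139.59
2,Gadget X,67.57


Join on: people.id = orders.person_id

Joined rows:
  Tina Davis (Sydney) bought Device N for $196.69
  Judy Taylor (Paris) bought Part R for $60.7
  Liam Taylor (Tokyo) bought Tool Q for $139.59
  Tina Davis (Sydney) bought Gadget X for $67.57

Total per person:
  Tina Davis: $264.26
  Liam Taylor: $139.59
  Judy Taylor: $60.70

Top spender: Tina Davis ($264.26)

Tina Davis ($264.26)


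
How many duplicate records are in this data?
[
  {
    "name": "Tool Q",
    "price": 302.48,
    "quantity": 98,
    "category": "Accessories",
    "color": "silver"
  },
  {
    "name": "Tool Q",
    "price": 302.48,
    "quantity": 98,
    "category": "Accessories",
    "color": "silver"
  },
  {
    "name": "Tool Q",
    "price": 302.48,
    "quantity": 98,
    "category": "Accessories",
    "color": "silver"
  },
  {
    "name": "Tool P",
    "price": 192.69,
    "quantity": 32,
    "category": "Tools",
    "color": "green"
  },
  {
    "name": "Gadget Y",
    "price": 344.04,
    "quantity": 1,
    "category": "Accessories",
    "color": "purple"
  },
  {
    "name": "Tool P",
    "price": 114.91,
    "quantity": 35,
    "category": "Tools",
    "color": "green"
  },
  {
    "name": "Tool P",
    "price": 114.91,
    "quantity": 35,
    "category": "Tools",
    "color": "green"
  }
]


Checking 7 records for duplicates:

  Row 1: Tool Q ($302.48, qty 98)
  Row 2: Tool Q ($302.48, qty 98) <-- DUPLICATE
  Row 3: Tool Q ($302.48, qty 98) <-- DUPLICATE
  Row 4: Tool P ($192.69, qty 32)
  Row 5: Gadget Y ($344.04, qty 1)
  Row 6: Tool P ($114.91, qty 35)
  Row 7: Tool P ($114.91, qty 35) <-- DUPLICATE

Duplicates found: 3
Unique records: 4

3 duplicates, 4 unique


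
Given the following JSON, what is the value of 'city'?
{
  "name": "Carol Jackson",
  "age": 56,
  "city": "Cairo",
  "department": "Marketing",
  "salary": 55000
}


Looking up field 'city'
Value: Cairo

Cairo


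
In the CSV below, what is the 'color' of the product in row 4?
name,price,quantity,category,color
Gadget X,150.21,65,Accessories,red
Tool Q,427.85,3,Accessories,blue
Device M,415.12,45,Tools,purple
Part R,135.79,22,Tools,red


Query: Row 4 ('Part R'), column 'color'
Value: red

red


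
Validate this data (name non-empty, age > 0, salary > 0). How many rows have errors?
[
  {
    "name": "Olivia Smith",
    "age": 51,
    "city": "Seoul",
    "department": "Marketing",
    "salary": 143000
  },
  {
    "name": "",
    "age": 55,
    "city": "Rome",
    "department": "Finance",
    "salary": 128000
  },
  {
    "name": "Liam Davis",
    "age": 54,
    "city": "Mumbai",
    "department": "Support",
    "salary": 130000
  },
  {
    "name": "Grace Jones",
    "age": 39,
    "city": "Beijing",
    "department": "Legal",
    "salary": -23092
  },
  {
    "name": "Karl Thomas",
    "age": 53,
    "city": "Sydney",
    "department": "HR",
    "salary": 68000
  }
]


Validating 5 records:
Rules: name non-empty, age > 0, salary > 0

  Row 1 (Olivia Smith): OK
  Row 2 (???): empty name
  Row 3 (Liam Davis): OK
  Row 4 (Grace Jones): negative salary: -23092
  Row 5 (Karl Thomas): OK

Total errors: 2

2 errors


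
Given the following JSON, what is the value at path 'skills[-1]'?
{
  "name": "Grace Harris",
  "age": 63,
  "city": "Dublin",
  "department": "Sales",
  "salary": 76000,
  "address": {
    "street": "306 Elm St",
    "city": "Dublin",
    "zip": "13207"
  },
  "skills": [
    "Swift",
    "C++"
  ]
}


Query: skills[-1]
Path: skills -> last element
Value: C++

C++


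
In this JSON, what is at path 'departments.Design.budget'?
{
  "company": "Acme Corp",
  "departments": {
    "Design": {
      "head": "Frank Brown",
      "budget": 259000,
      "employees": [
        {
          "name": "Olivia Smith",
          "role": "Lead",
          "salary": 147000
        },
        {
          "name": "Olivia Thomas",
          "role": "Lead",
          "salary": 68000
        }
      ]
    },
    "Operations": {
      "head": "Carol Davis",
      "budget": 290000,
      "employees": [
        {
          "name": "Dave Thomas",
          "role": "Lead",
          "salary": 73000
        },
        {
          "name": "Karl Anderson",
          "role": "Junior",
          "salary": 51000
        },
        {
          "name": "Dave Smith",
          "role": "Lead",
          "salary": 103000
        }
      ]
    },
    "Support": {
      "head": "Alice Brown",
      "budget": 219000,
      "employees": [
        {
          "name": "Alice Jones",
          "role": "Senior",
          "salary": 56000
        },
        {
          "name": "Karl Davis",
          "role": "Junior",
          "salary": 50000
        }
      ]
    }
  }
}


Path: departments.Design.budget

Navigate:
  -> departments
  -> Design
  -> budget = 259000

259000


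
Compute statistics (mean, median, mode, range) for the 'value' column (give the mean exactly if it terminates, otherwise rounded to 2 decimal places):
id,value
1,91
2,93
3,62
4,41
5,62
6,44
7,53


Data: [91, 93, 62, 41, 62, 44, 53]
Count: 7
Sum: 446
Mean: 446/7 ≈ 63.71 (rounded to 2 decimal places)
Sorted: [41, 44, 53, 62, 62, 91, 93]
Median: 62.0
Mode: 62 (2 times)
Range: 93 - 41 = 52
Min: 41, Max: 93

mean≈63.71, median=62.0, mode=62, range=52


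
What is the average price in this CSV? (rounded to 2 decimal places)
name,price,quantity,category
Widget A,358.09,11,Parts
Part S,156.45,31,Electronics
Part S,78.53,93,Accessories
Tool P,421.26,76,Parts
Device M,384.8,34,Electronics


Computing average price:
Values: [358.09, 156.45, 78.53, 421.26, 384.8]
Sum = 1399.13
Count = 5
Average = 1399.13/5 = 279.826 exactly -> 279.83 (rounded half-up to 2 decimal places)

279.83


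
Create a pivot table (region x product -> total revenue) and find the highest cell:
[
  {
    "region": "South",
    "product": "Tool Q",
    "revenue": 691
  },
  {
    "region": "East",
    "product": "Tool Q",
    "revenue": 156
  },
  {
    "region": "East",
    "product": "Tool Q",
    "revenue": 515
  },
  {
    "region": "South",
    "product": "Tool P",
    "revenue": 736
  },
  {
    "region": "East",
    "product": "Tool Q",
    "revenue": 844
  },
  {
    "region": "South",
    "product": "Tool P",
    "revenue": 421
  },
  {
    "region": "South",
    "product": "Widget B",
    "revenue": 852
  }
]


Pivot: region (rows) x product (columns) -> total revenue

     Tool P        Tool Q        Widget B    
East             0          1515             0  
South         1157           691           852  

Highest: East / Tool Q = $1515

East / Tool Q = $1515


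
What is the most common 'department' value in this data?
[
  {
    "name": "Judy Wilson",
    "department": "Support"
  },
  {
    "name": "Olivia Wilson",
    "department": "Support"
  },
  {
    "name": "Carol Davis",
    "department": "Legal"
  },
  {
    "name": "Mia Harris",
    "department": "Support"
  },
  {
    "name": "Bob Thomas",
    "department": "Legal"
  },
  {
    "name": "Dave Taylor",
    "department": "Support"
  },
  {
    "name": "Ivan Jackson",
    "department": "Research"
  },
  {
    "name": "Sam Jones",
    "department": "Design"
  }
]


Counting 'department' values across 8 records:

  Support: 4 ####
  Legal: 2 ##
  Research: 1 #
  Design: 1 #

Most common: Support (4 times)

Support (4 times)


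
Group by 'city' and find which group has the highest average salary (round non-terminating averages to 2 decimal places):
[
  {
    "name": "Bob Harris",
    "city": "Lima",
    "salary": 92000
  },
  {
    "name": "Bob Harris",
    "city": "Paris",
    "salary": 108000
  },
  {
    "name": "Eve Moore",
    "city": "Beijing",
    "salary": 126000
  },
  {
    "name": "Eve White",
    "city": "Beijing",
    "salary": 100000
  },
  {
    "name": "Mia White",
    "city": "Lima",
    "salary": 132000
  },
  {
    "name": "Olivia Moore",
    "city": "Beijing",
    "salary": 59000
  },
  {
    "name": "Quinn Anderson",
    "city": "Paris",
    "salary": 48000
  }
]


Group by: city

Groups:
  Beijing: 3 people, avg salary = 285000/3 = $95000
  Lima: 2 people, avg salary = 224000/2 = $112000
  Paris: 2 people, avg salary = 156000/2 = $78000

Highest average salary: Lima ($112000)

Lima ($112000)


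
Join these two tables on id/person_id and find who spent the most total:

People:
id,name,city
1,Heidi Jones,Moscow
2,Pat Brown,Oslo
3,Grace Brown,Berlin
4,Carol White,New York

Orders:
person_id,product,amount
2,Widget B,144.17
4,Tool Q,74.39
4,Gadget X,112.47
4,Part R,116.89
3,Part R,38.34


Join on: people.id = orders.person_id

Joined rows:
  Pat Brown (Oslo) bought Widget B for $144.17
  Carol White (New York) bought Tool Q for $74.39
  Carol White (New York) bought Gadget X for $112.47
  Carol White (New York) bought Part R for $116.89
  Grace Brown (Berlin) bought Part R for $38.34

Total per person:
  Carol White: $303.75
  Pat Brown: $144.17
  Grace Brown: $38.34

Top spender: Carol White ($303.75)

Carol White ($303.75)


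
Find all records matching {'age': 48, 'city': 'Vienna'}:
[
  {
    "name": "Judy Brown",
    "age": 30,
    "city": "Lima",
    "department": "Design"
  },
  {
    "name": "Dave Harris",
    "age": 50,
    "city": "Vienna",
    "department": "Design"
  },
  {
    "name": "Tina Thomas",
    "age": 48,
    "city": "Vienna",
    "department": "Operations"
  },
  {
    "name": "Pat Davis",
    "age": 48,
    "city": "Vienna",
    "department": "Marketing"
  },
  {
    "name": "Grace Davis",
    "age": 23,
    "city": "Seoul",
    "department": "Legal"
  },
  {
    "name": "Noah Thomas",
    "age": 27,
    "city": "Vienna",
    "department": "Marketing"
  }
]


Search criteria: {'age': 48, 'city': 'Vienna'}

Checking 6 records:
  Judy Brown: {age: 30, city: Lima}
  Dave Harris: {age: 50, city: Vienna}
  Tina Thomas: {age: 48, city: Vienna} <-- MATCH
  Pat Davis: {age: 48, city: Vienna} <-- MATCH
  Grace Davis: {age: 23, city: Seoul}
  Noah Thomas: {age: 27, city: Vienna}

Matches: ["Tina Thomas", "Pat Davis"]

["Tina Thomas", "Pat Davis"]


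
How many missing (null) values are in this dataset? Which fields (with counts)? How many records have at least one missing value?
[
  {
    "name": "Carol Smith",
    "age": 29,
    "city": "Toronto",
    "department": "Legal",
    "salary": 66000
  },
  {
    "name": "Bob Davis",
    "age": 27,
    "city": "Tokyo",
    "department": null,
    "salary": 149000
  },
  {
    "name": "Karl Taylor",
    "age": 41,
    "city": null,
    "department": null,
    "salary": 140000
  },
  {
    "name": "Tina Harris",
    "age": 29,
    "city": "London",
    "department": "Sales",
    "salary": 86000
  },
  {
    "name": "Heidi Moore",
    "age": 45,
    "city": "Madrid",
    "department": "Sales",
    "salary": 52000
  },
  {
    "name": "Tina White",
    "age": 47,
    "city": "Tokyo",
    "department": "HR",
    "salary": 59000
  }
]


Checking for missing (null) values in 6 records:

  Carol Smith: complete
  Bob Davis: department
  Karl Taylor: city, department
  Tina Harris: complete
  Heidi Moore: complete
  Tina White: complete

Per field:
  name: 0 missing
  age: 0 missing
  city: 1 missing
  department: 2 missing
  salary: 0 missing

Total missing values: 3
Records with any missing: 2

3 missing values (city: 1, department: 2); 2 incomplete records
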